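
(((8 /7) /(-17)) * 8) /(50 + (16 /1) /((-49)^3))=-0.01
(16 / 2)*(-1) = -8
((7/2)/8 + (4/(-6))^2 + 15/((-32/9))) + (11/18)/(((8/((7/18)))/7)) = -4055/1296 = -3.13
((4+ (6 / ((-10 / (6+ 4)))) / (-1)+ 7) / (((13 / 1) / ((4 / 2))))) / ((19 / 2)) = 68 / 247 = 0.28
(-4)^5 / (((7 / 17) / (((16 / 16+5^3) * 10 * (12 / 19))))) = -37601280 / 19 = -1979014.74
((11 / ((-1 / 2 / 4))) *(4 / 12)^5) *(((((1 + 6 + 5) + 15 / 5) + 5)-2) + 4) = -1936 / 243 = -7.97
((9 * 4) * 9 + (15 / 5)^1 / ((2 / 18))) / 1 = 351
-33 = -33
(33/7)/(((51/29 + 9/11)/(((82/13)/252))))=143869/3141684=0.05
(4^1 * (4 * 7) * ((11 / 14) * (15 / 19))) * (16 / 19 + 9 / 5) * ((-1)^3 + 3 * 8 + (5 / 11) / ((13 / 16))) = 20294856 / 4693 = 4324.50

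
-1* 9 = -9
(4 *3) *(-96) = -1152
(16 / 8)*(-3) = -6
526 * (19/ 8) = 4997/ 4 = 1249.25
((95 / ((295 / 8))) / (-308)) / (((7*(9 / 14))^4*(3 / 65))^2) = -0.00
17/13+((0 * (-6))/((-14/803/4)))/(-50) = 17/13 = 1.31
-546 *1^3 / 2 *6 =-1638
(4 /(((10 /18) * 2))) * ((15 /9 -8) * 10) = -228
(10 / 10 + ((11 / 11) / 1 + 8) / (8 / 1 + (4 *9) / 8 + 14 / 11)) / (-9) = -167 / 909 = -0.18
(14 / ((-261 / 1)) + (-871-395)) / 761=-1.66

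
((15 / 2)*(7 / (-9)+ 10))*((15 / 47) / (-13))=-1.70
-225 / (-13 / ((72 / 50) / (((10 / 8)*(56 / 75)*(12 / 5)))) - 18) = 2025 / 344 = 5.89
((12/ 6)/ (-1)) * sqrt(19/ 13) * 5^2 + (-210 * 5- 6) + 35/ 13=-1113.75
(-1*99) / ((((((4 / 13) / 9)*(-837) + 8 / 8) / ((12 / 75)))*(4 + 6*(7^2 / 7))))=0.01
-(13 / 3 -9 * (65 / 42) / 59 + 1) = -12631 / 2478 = -5.10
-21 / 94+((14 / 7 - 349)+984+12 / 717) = 14306199 / 22466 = 636.79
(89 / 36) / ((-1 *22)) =-89 / 792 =-0.11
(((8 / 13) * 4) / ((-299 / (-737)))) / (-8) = -0.76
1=1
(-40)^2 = 1600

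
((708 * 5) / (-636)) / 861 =-295 / 45633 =-0.01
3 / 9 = 1 / 3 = 0.33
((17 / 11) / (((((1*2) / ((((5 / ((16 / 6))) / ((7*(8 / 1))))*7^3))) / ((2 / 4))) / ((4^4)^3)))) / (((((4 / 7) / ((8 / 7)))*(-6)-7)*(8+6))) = -5849088 / 11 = -531735.27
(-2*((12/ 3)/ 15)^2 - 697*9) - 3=-1412132/ 225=-6276.14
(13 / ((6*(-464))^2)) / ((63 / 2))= 13 / 244145664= 0.00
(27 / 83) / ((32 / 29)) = 783 / 2656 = 0.29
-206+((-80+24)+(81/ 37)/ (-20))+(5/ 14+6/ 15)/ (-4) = -543483/ 2072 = -262.30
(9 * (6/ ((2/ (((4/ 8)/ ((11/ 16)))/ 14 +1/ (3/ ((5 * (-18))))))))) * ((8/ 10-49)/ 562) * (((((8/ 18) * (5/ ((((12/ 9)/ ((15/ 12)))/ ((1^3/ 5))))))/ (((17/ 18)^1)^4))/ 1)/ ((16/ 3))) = 49224368331/ 7228575508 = 6.81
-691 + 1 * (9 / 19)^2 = -249370 / 361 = -690.78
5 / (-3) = -5 / 3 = -1.67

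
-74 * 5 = -370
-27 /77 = -0.35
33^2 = 1089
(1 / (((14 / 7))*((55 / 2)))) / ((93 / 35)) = 7 / 1023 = 0.01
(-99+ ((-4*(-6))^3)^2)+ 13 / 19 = 3630954676 / 19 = 191102877.68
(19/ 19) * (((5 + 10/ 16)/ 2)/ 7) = 45/ 112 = 0.40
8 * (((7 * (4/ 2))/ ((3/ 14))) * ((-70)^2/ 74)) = 3841600/ 111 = 34609.01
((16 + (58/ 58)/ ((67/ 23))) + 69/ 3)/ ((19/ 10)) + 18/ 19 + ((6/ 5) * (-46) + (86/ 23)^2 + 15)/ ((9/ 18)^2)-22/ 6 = -877677049/ 10101255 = -86.89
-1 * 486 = -486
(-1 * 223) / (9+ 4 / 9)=-23.61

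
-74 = -74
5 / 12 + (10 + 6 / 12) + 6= 203 / 12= 16.92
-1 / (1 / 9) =-9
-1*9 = -9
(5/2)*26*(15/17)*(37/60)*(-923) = -2219815/68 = -32644.34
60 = 60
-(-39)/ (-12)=-13/ 4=-3.25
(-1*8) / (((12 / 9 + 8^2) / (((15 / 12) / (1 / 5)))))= -75 / 98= -0.77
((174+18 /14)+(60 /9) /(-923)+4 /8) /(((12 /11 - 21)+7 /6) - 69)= -74956519 /37415651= -2.00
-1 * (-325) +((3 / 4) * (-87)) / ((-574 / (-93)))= 721927 / 2296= 314.43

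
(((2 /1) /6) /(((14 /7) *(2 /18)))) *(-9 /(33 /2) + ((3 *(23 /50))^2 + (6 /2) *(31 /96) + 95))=64236279 /440000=145.99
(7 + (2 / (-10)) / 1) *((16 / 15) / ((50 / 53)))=14416 / 1875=7.69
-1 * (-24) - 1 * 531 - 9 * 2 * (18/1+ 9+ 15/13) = -13179/13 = -1013.77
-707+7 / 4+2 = -2813 / 4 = -703.25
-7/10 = -0.70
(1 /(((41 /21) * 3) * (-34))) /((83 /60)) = -210 /57851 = -0.00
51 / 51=1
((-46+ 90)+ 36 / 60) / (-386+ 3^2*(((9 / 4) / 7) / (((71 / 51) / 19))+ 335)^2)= 881328112 / 20477337135125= 0.00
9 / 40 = 0.22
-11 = -11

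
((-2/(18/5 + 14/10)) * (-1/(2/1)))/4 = 1/20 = 0.05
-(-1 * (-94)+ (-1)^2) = -95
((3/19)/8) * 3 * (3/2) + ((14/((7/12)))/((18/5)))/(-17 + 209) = 169/1368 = 0.12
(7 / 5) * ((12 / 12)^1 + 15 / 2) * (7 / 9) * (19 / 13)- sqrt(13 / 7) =12.16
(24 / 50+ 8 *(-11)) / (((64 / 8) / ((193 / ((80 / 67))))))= -7073257 / 4000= -1768.31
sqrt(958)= 30.95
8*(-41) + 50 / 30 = -326.33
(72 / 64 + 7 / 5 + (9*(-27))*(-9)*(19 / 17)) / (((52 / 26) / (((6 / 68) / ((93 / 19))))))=31612903 / 1433440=22.05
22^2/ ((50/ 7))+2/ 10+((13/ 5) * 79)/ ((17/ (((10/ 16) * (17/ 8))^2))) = 89.27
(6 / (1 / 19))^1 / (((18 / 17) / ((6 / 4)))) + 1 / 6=161.67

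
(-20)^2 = 400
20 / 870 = 2 / 87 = 0.02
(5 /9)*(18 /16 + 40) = 1645 /72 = 22.85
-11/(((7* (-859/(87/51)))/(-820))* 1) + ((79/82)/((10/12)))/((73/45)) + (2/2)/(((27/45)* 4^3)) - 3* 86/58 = -10678548908915/1703515418304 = -6.27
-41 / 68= -0.60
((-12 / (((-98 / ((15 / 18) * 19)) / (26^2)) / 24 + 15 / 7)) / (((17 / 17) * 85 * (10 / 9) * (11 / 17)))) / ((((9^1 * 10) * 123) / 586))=-105372176 / 21718547675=-0.00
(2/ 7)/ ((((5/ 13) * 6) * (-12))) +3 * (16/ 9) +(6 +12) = 29387/ 1260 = 23.32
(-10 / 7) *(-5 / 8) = 25 / 28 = 0.89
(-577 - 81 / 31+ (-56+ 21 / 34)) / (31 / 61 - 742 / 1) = 13608795 / 15891158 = 0.86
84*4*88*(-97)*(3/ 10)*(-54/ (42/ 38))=42038092.80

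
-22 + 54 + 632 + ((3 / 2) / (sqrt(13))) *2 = 3 *sqrt(13) / 13 + 664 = 664.83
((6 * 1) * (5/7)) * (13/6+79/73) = 7115/511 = 13.92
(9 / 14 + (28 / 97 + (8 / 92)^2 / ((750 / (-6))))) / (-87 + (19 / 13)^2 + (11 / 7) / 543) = -403981000449 / 36804980460250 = -0.01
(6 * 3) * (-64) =-1152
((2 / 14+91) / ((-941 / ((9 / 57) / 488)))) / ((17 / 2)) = -957 / 259567322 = -0.00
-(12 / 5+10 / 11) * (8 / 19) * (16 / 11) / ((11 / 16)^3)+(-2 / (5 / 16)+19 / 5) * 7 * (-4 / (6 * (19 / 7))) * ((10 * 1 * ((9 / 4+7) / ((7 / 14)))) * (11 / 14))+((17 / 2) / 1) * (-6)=27197091902 / 45899535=592.54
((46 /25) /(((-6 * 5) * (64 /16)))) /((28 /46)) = -529 /21000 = -0.03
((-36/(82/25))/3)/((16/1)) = -75/328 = -0.23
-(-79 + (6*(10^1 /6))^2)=-21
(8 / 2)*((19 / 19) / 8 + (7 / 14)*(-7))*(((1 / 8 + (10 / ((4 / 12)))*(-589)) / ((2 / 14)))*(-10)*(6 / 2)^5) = -32460973965 / 8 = -4057621745.62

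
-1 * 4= -4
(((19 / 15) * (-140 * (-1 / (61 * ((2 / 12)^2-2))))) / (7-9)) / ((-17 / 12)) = -38304 / 73627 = -0.52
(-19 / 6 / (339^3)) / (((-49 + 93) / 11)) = -19 / 934997256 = -0.00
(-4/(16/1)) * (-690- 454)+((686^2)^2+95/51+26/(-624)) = 90355922965559/408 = 221460595503.82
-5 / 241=-0.02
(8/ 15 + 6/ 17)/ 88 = 113/ 11220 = 0.01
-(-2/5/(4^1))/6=1/60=0.02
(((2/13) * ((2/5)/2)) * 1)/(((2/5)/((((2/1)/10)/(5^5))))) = 1/203125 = 0.00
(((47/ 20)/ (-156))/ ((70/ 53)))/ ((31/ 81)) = -67257/ 2256800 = -0.03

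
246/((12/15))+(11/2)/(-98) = 60259/196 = 307.44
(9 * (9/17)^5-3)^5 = -720203518967148133920287529300000/5770627412348402378939569991057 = -124.81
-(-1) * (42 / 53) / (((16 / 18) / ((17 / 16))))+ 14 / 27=134239 / 91584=1.47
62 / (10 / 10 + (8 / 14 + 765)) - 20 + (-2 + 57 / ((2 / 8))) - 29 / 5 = 2686768 / 13415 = 200.28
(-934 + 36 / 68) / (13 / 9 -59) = 20403 / 1258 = 16.22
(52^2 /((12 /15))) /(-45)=-676 /9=-75.11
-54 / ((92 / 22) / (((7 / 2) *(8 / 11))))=-756 / 23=-32.87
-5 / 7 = -0.71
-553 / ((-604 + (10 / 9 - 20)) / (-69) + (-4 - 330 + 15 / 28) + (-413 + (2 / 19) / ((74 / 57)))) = 0.75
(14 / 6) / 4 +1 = 19 / 12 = 1.58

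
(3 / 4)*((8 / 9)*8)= 16 / 3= 5.33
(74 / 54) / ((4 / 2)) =37 / 54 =0.69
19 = 19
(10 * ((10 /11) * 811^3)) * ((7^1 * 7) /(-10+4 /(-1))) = -186694105850 /11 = -16972191440.91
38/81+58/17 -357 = -486245/1377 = -353.12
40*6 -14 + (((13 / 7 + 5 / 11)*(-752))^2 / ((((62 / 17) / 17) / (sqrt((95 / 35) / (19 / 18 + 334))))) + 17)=243 + 7767205357056*sqrt(1604246) / 7759442383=1268098.50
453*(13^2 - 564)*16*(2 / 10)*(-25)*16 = 229036800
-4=-4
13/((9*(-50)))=-13/450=-0.03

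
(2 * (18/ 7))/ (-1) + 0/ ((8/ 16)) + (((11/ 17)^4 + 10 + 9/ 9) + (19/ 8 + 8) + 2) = 86094837/ 4677176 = 18.41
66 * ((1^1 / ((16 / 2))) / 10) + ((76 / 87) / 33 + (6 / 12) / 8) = 209921 / 229680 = 0.91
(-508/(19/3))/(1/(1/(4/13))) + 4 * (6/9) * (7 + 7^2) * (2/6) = -36065/171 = -210.91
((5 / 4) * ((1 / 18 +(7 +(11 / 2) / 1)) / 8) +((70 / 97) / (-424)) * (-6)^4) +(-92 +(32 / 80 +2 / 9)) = -678279619 / 7403040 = -91.62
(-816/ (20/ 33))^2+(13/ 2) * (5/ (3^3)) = 2447272121/ 1350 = 1812794.16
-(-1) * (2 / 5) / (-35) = -2 / 175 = -0.01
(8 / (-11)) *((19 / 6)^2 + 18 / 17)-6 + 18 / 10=-103193 / 8415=-12.26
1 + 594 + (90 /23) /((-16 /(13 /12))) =437725 /736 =594.74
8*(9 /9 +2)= 24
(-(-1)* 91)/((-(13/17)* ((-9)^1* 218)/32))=1904/981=1.94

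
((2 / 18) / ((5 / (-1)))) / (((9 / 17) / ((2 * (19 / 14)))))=-323 / 2835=-0.11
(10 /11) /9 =10 /99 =0.10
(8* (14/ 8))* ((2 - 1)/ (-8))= -7/ 4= -1.75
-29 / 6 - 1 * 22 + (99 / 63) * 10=-467 / 42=-11.12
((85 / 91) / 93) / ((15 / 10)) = 170 / 25389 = 0.01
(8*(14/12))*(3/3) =28/3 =9.33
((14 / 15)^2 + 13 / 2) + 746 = 339017 / 450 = 753.37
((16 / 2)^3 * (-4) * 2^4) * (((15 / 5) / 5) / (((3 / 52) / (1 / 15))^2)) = -88604672 / 3375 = -26253.24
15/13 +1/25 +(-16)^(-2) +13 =1181253/83200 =14.20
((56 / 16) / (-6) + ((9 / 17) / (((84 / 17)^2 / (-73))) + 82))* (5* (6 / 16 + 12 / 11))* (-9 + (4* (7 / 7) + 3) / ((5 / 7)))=8074067 / 17248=468.12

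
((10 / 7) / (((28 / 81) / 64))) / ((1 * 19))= 12960 / 931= 13.92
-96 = -96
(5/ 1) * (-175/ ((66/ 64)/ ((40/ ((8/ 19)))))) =-2660000/ 33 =-80606.06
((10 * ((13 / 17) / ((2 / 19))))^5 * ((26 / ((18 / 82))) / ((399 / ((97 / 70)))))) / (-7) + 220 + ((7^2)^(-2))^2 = -26278436517332709423656 / 221000212443339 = -118906838.26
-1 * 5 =-5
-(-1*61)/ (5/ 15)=183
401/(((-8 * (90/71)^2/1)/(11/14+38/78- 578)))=636537620813/35380800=17991.05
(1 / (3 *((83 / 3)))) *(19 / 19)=1 / 83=0.01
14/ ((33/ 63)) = 294/ 11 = 26.73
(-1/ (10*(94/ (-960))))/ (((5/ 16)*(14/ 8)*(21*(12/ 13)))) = 3328/ 34545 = 0.10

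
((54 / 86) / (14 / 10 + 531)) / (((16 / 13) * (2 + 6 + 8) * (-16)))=-1755 / 468852736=-0.00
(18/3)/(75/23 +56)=138/1363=0.10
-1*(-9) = 9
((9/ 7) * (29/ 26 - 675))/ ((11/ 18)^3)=-65688732/ 17303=-3796.38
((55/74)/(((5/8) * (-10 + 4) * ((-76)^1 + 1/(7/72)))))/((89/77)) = 5929/2272170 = 0.00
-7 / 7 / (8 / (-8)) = 1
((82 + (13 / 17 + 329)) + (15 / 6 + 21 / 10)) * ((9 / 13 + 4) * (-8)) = -17270808 / 1105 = -15629.69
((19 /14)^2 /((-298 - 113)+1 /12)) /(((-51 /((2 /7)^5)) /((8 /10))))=46208 /345175695305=0.00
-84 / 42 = -2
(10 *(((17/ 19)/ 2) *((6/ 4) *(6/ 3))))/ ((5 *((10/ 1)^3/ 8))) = 51/ 2375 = 0.02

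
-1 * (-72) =72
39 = 39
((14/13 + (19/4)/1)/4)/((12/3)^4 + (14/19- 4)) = 5757/998816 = 0.01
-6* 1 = -6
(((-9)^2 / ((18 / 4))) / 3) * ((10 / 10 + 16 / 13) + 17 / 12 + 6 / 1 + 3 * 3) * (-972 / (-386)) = 706887 / 2509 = 281.74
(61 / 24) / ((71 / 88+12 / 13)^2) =9979112 / 11749323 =0.85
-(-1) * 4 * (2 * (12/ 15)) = 6.40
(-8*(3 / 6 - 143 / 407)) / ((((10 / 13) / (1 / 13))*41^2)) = -22 / 310985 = -0.00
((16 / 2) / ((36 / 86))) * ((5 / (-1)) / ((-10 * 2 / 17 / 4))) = 2924 / 9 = 324.89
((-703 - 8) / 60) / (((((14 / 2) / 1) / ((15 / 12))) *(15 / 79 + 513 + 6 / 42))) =-18723 / 4541968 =-0.00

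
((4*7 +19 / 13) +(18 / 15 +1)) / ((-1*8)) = -1029 / 260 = -3.96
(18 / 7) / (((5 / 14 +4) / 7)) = 4.13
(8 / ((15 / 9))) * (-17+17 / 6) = -68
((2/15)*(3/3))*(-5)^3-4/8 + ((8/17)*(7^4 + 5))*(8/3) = 306217/102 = 3002.13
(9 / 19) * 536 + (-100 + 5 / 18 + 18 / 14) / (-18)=11176489 / 43092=259.36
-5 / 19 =-0.26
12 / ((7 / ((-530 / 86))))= -10.56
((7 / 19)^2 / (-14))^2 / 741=49 / 386271444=0.00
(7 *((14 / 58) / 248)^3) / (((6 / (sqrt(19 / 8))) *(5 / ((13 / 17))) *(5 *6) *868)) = 4459 *sqrt(38) / 2823073227863654400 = 0.00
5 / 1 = 5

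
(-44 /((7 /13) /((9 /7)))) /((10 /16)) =-41184 /245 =-168.10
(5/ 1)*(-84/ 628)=-105/ 157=-0.67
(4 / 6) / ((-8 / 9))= -3 / 4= -0.75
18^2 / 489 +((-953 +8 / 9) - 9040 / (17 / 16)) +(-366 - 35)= -245915594 / 24939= -9860.68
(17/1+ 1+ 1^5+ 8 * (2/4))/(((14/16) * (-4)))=-46/7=-6.57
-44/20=-11/5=-2.20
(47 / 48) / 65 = 0.02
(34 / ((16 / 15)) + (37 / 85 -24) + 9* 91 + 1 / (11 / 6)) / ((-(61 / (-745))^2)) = -687383032805 / 5566616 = -123483.11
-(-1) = 1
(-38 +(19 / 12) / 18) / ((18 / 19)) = -155591 / 3888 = -40.02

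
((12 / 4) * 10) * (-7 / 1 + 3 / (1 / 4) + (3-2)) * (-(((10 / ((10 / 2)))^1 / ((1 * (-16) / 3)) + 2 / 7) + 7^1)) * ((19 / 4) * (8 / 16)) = -330885 / 112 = -2954.33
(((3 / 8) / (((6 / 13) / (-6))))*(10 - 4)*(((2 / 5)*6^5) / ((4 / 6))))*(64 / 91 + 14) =-70228944 / 35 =-2006541.26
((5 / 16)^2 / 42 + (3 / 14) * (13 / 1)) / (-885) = -29977 / 9515520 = -0.00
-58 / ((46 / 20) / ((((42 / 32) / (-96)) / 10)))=203 / 5888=0.03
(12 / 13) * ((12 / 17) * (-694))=-99936 / 221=-452.20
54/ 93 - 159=-4911/ 31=-158.42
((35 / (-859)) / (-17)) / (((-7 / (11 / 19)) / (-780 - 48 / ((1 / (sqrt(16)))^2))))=85140 / 277457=0.31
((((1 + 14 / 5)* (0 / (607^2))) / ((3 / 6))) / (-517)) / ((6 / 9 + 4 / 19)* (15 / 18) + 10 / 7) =0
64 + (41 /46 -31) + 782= 815.89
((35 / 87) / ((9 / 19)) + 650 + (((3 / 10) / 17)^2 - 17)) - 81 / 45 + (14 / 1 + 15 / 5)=14687148887 / 22628700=649.05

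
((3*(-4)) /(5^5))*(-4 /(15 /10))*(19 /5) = 608 /15625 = 0.04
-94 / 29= -3.24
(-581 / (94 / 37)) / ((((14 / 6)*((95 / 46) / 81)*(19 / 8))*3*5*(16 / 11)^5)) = -921416737923 / 55597465600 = -16.57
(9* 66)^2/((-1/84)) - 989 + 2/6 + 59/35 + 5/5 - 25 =-3112119673/105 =-29639234.98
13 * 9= 117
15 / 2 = 7.50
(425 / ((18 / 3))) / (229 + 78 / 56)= 5950 / 19353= 0.31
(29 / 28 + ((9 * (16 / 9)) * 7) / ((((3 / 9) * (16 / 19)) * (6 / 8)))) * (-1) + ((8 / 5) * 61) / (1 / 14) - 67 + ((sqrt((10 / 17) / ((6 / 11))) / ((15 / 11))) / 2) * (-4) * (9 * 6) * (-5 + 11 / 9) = 88 * sqrt(2805) / 15 + 107291 / 140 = 1077.08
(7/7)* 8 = 8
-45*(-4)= 180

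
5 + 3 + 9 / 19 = 161 / 19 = 8.47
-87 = -87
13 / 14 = 0.93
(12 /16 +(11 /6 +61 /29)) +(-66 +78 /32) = -81955 /1392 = -58.88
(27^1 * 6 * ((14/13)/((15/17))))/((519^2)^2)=476/174670282995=0.00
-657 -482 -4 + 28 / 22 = -12559 / 11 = -1141.73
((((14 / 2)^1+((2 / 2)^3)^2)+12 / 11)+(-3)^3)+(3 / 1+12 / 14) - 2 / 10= -14.25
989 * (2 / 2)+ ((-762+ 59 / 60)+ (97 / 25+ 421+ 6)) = 197659 / 300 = 658.86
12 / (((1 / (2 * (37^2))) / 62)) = 2037072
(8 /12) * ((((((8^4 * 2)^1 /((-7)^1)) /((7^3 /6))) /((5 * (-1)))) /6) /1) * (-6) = -32768 /12005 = -2.73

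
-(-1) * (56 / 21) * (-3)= -8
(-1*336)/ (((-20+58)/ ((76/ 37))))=-18.16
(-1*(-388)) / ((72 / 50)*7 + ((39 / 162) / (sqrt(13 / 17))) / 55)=862472318400 / 22406491819 - 28809000*sqrt(221) / 22406491819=38.47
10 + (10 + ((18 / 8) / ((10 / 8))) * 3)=127 / 5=25.40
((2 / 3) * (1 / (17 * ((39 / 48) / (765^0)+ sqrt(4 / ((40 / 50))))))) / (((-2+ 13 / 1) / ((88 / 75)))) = -3328 / 4249575+ 4096 * sqrt(5) / 4249575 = 0.00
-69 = -69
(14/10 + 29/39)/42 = 209/4095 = 0.05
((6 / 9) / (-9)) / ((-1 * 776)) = 1 / 10476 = 0.00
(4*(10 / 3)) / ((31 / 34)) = 1360 / 93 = 14.62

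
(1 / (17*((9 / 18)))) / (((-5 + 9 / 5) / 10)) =-25 / 68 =-0.37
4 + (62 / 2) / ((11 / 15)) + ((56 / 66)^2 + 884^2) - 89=850959838 / 1089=781413.99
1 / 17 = 0.06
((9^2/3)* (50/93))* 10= 4500/31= 145.16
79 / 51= 1.55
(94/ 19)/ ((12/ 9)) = 141/ 38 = 3.71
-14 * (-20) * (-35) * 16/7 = -22400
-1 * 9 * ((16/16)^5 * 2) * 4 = -72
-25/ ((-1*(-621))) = -25/ 621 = -0.04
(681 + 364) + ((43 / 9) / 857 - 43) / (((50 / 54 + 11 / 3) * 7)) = 194088893 / 185969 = 1043.66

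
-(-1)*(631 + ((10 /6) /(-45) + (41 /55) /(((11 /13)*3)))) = 631.26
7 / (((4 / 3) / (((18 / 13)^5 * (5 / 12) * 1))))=4133430 / 371293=11.13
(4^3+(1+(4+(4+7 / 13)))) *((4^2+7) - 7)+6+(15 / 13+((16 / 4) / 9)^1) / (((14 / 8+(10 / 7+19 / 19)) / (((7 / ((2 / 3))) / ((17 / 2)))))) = 5398430 / 4563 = 1183.09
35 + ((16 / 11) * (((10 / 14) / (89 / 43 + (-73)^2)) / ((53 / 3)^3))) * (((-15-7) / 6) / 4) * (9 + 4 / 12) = 99539905725 / 2843997331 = 35.00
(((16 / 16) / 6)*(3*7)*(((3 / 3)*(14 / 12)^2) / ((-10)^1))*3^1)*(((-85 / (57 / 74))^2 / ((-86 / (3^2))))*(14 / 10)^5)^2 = -15166211284585660768567 / 225903308437500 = -67135852.90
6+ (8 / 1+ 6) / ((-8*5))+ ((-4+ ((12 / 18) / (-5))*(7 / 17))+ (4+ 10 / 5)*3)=19987 / 1020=19.60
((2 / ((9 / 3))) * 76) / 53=152 / 159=0.96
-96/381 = -32/127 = -0.25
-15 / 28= -0.54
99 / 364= 0.27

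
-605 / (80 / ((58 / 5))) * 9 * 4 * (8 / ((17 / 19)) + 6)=-4010787 / 85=-47185.73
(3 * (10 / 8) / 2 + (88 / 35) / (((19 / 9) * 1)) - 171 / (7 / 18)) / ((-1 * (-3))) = -145.55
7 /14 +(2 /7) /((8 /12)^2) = 8 /7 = 1.14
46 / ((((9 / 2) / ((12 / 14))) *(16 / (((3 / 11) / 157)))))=23 / 24178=0.00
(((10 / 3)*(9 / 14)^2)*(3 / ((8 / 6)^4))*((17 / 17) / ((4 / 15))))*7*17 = 8365275 / 14336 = 583.52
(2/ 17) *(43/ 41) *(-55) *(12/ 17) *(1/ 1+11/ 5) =-181632/ 11849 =-15.33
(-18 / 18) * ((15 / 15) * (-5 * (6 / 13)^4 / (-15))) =-432 / 28561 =-0.02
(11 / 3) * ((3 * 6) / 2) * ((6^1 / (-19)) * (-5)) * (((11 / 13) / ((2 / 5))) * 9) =245025 / 247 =992.00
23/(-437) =-0.05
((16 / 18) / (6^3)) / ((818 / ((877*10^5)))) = 43850000 / 99387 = 441.20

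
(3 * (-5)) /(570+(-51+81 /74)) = -370 /12829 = -0.03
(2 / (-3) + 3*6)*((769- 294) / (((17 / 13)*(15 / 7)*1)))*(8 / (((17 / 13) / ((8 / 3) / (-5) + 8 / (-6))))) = -261812096 / 7803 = -33552.75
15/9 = 5/3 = 1.67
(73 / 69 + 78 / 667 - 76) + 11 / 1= -127714 / 2001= -63.83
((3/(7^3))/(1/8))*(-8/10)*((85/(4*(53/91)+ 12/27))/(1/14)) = -11934/497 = -24.01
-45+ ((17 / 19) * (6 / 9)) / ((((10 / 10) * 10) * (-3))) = -38492 / 855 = -45.02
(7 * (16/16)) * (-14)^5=-3764768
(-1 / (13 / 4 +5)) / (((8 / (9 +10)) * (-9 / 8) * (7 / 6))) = 152 / 693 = 0.22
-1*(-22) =22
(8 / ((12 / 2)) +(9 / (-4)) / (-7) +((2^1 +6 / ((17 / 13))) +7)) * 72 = 130602 / 119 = 1097.50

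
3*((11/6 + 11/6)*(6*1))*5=330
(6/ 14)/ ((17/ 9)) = 27/ 119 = 0.23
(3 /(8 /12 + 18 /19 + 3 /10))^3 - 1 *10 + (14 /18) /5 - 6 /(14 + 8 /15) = -40808955725152 /6369616180755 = -6.41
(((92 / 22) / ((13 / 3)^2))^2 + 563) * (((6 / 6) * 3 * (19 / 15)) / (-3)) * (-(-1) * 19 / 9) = -1505.64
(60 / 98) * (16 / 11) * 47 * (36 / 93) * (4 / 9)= 120320 / 16709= 7.20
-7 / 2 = -3.50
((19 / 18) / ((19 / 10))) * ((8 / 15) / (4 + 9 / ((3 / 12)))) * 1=1 / 135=0.01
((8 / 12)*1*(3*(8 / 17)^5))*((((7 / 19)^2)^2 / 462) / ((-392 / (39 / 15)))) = -372736 / 30531135376005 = -0.00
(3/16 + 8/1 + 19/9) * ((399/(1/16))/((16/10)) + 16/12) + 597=41702.19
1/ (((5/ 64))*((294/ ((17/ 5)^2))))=9248/ 18375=0.50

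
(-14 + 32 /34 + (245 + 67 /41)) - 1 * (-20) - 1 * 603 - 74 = -295127 /697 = -423.42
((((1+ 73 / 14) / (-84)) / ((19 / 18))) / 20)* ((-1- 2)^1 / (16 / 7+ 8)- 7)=435 / 17024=0.03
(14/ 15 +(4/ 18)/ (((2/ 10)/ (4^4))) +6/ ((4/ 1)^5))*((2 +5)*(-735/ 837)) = -2255306977/ 1285632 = -1754.24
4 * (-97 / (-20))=97 / 5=19.40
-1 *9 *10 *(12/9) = -120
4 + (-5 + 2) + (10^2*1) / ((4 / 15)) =376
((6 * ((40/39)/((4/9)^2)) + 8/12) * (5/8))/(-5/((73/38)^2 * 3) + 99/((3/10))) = 6613289/109584592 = 0.06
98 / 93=1.05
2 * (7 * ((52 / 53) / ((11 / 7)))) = 5096 / 583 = 8.74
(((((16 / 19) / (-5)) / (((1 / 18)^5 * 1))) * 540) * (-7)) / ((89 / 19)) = 256811399.19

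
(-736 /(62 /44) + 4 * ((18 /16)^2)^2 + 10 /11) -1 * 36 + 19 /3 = -570573217 /1047552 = -544.67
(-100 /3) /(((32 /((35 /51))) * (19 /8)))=-875 /2907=-0.30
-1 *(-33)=33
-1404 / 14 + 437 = 2357 / 7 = 336.71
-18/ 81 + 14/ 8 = 55/ 36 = 1.53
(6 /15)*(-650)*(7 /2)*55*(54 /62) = -1351350 /31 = -43591.94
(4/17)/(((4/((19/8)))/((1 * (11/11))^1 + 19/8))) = 513/1088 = 0.47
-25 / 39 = -0.64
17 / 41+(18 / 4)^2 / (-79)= 2051 / 12956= 0.16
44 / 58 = 22 / 29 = 0.76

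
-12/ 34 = -0.35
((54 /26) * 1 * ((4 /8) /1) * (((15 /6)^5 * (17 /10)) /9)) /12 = 10625 /6656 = 1.60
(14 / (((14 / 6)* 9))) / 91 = 2 / 273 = 0.01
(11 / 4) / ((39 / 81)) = 297 / 52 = 5.71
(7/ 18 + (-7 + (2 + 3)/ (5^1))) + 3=-47/ 18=-2.61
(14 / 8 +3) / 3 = 19 / 12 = 1.58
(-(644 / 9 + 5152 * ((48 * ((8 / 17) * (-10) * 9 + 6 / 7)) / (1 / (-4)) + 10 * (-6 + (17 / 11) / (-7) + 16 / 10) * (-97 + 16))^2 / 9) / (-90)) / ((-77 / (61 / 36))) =-2637196890221196659 / 137404041390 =-19193008.18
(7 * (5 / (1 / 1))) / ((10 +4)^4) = 5 / 5488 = 0.00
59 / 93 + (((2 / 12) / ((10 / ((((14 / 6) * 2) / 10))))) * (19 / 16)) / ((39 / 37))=0.64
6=6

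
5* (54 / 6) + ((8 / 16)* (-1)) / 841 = 75689 / 1682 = 45.00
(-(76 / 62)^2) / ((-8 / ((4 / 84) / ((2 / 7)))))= 361 / 11532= 0.03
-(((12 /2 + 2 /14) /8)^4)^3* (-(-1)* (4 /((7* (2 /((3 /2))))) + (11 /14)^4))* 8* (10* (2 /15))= -1242944315948852438953105 /3425624398720198722453504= -0.36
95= 95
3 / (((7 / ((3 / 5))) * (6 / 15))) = 9 / 14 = 0.64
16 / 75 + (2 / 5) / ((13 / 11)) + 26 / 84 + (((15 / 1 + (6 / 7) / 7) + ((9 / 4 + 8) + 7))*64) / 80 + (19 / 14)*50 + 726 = 26136633 / 31850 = 820.62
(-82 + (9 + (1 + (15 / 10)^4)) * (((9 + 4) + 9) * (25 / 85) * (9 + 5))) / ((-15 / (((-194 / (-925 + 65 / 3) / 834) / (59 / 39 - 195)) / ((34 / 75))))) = 329911647 / 1314373266976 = 0.00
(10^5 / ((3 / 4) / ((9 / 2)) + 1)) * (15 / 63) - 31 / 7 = 999783 / 49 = 20403.73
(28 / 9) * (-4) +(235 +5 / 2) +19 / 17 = 69209 / 306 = 226.17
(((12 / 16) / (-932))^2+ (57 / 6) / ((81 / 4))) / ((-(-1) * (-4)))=-528124121 / 4502946816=-0.12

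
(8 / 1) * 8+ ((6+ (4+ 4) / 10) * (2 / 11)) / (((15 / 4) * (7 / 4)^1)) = 370688 / 5775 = 64.19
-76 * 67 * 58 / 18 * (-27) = 443004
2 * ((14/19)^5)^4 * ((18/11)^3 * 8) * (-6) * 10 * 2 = -18.73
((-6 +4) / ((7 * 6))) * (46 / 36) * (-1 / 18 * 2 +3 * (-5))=1564 / 1701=0.92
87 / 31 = 2.81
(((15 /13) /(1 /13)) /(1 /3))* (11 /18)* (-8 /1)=-220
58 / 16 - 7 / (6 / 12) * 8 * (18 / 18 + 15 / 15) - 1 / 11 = -220.47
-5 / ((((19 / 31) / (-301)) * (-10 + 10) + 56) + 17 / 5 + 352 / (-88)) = -25 / 277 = -0.09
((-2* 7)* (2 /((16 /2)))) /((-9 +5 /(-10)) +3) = 7 /13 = 0.54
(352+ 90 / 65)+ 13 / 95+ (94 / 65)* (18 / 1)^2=1015263 / 1235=822.08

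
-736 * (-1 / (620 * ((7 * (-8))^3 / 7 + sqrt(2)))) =-100352 / 2120830435 - 4 * sqrt(2) / 2120830435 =-0.00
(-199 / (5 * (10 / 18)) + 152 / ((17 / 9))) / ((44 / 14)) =26271 / 9350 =2.81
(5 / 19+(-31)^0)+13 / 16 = 631 / 304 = 2.08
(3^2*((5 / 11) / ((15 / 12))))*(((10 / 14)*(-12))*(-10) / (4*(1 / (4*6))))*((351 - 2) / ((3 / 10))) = 150768000 / 77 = 1958025.97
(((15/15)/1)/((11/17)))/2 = 17/22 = 0.77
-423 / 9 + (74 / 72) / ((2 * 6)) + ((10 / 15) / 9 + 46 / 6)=-5641 / 144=-39.17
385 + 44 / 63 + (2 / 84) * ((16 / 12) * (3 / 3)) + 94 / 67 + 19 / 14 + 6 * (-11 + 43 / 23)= 64794685 / 194166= 333.71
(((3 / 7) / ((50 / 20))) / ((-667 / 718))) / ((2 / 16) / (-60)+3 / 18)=-413568 / 368851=-1.12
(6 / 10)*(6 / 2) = 9 / 5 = 1.80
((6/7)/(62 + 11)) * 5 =30/511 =0.06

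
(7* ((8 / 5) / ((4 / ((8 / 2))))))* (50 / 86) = 280 / 43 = 6.51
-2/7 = -0.29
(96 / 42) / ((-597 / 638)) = -10208 / 4179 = -2.44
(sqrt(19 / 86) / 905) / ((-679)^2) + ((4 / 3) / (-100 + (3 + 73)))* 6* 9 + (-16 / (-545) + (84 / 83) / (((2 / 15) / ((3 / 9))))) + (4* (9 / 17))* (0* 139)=-19927 / 45235 + sqrt(1634) / 35882821030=-0.44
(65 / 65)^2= 1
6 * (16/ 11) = 96/ 11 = 8.73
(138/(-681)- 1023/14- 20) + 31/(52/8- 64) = -34285911/365470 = -93.81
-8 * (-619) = 4952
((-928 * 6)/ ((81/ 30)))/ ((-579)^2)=-18560/ 3017169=-0.01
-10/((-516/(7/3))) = 35/774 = 0.05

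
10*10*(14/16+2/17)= 3375/34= 99.26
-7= -7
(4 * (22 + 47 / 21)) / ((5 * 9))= 2036 / 945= 2.15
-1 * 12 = -12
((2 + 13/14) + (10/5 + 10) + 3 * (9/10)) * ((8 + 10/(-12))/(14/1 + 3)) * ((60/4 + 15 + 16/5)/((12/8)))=4404146/26775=164.49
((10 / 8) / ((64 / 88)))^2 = 3025 / 1024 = 2.95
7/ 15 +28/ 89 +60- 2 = 78473/ 1335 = 58.78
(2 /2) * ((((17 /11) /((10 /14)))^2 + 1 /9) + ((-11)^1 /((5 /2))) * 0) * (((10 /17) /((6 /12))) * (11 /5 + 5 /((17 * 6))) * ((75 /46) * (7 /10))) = 523787873 /36192915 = 14.47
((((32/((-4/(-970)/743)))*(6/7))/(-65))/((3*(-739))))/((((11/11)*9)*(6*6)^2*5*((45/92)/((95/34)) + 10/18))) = 125980108/156524401215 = 0.00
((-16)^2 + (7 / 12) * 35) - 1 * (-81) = 4289 / 12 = 357.42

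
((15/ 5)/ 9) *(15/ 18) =5/ 18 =0.28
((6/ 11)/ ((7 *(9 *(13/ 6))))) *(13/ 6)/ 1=2/ 231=0.01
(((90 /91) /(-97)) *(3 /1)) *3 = -810 /8827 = -0.09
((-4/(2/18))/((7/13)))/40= -1.67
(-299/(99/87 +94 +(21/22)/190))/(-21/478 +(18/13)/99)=107716334440/1026457381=104.94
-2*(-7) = 14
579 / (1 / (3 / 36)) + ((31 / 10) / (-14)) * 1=1681 / 35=48.03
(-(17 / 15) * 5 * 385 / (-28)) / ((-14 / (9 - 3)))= -935 / 28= -33.39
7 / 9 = 0.78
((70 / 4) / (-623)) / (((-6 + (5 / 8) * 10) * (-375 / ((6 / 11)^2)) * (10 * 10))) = 6 / 6730625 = 0.00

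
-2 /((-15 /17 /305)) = 2074 /3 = 691.33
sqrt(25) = 5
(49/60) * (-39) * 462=-147147/10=-14714.70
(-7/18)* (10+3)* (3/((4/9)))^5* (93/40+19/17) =-339640223013/1392640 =-243882.28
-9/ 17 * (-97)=873/ 17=51.35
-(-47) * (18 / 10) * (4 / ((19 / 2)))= 3384 / 95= 35.62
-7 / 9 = -0.78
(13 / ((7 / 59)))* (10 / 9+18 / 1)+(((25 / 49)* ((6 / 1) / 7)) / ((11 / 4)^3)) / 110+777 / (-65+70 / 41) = 81386660157167 / 39095203455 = 2081.76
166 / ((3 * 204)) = 0.27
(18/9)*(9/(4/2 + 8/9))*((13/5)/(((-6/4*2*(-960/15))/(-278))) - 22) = -333909/2080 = -160.53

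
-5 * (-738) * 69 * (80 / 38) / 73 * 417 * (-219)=-12740684400 / 19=-670562336.84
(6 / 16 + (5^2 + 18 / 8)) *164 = 9061 / 2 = 4530.50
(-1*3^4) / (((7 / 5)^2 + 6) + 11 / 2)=-4050 / 673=-6.02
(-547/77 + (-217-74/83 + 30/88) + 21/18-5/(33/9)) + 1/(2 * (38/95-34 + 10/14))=-224.87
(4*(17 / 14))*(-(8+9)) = -578 / 7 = -82.57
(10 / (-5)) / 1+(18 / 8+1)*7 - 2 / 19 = 1569 / 76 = 20.64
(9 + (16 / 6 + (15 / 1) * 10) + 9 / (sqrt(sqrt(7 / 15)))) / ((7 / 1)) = 24.65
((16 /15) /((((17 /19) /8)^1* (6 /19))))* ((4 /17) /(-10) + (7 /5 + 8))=18413888 /65025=283.18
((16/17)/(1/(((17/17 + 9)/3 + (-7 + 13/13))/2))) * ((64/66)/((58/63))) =-7168/5423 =-1.32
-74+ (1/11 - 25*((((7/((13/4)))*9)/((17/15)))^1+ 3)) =-1401498/2431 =-576.51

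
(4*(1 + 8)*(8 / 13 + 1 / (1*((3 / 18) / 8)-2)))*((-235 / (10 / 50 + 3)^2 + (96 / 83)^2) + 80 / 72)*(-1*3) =16594704921 / 68063320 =243.81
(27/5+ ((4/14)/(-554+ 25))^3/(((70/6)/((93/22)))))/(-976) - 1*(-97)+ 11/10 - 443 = -1316139247719000913/3815941243633904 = -344.91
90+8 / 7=638 / 7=91.14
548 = 548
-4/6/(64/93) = -31/32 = -0.97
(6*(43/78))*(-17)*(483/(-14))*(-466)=-11752287/13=-904022.08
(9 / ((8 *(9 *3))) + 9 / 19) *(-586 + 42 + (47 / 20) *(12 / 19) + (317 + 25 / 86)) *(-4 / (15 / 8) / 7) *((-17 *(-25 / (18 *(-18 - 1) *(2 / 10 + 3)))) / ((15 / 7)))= -2450385185 / 382238352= -6.41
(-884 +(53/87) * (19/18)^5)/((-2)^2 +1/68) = -352608323207/1602826056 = -219.99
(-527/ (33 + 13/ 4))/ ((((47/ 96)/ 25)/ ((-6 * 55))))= 333907200/ 1363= 244979.60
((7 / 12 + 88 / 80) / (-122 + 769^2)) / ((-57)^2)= 101 / 115256130660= 0.00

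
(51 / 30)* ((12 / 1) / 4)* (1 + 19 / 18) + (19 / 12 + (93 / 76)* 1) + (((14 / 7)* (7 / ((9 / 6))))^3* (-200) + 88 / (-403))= -672291806203 / 4134780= -162594.34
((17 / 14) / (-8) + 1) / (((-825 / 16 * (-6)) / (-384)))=-1216 / 1155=-1.05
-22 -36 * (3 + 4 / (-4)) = -94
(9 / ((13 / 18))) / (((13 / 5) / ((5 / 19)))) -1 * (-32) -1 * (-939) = 3121931 / 3211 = 972.26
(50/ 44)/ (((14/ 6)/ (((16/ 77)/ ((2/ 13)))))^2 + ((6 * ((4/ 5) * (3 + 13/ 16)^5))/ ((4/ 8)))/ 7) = 43610112000/ 42507357135133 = 0.00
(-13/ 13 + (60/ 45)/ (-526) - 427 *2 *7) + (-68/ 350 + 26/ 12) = -1650556877/ 276150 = -5977.03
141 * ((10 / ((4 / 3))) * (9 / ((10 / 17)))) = 64719 / 4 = 16179.75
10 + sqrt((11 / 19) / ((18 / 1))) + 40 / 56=10.89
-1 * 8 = -8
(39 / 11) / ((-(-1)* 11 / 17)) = 5.48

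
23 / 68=0.34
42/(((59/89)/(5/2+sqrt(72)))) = 9345/59+22428* sqrt(2)/59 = 695.98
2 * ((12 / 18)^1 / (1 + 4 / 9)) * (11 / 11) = 12 / 13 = 0.92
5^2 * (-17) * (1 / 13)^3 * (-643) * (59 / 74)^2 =951270275 / 12030772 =79.07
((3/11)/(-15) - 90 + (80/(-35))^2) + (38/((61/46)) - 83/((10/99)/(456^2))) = -170861067.34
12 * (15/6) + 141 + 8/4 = 173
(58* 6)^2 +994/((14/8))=121672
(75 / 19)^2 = 5625 / 361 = 15.58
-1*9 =-9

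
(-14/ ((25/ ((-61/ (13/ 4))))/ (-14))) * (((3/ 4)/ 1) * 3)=-331.09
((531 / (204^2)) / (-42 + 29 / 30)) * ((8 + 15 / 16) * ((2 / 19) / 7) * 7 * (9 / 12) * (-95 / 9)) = 210925 / 91074304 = 0.00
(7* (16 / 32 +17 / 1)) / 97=245 / 194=1.26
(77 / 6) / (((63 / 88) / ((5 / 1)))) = 2420 / 27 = 89.63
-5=-5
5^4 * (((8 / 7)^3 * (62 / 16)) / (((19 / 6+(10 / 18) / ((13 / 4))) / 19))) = 20580.03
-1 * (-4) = 4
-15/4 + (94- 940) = -3399/4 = -849.75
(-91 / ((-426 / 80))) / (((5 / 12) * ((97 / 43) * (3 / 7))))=42.42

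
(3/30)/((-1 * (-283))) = 1/2830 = 0.00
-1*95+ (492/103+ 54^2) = 2825.78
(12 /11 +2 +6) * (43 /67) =5.83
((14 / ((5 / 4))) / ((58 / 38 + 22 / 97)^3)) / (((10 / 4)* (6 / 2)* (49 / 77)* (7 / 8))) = 0.50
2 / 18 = 1 / 9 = 0.11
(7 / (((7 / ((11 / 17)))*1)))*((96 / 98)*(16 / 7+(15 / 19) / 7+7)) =660000 / 110789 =5.96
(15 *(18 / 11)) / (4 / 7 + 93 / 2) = 3780 / 7249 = 0.52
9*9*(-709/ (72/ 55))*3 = -1052865/ 8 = -131608.12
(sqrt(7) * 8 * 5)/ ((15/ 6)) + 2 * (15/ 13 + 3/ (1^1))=108/ 13 + 16 * sqrt(7)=50.64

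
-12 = -12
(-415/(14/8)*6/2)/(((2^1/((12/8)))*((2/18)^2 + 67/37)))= -11193795/38248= -292.66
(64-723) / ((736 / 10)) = -3295 / 368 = -8.95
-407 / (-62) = 407 / 62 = 6.56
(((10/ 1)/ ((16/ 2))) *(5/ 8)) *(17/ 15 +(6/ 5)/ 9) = 95/ 96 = 0.99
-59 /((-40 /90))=531 /4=132.75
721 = 721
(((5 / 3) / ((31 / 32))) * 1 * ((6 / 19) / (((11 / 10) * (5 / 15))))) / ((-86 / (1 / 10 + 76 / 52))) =-97440 / 3621761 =-0.03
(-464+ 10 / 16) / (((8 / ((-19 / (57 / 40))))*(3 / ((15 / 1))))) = 92675 / 24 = 3861.46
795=795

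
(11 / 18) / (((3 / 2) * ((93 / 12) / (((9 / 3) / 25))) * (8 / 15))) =0.01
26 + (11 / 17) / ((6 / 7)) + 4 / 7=19511 / 714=27.33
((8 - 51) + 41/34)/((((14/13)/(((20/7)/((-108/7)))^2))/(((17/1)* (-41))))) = 2704975/2916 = 927.63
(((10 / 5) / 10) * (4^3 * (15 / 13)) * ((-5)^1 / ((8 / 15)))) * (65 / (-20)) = 450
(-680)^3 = -314432000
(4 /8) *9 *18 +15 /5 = 84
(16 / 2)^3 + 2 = 514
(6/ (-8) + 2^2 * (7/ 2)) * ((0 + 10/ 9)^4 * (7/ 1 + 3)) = 1325000/ 6561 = 201.95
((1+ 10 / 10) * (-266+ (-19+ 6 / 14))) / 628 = -0.91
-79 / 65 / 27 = -79 / 1755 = -0.05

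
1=1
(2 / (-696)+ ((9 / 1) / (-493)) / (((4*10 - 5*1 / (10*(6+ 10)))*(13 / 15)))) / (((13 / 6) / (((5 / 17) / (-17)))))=1672495 / 61593092054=0.00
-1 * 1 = -1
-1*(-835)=835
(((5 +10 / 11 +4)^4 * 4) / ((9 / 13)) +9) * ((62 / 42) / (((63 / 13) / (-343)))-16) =-23881607683129 / 3557763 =-6712534.73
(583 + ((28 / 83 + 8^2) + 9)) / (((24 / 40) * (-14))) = -136190 / 1743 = -78.14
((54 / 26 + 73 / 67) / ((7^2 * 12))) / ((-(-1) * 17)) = 197 / 621894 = 0.00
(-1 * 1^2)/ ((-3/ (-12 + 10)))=-2/ 3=-0.67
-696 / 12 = -58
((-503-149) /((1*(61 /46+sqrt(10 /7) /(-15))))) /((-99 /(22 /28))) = 689816*sqrt(70) /24525543+4573780 /1167883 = 4.15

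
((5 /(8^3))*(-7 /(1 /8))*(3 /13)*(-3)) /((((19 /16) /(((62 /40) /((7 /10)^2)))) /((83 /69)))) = 192975 /159068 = 1.21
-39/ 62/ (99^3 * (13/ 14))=-7/ 10026423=-0.00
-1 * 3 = -3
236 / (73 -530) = -236 / 457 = -0.52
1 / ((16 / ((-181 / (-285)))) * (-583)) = -181 / 2658480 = -0.00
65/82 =0.79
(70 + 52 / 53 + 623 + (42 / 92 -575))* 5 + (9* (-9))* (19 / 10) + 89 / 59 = 159951133 / 359605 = 444.80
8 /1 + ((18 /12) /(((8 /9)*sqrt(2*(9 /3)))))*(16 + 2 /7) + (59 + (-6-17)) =513*sqrt(6) /112 + 44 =55.22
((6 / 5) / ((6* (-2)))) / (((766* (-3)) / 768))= 64 / 1915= 0.03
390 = 390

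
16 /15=1.07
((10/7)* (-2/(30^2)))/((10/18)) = -1/175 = -0.01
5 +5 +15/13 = 145/13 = 11.15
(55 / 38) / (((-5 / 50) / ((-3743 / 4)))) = 54175 / 4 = 13543.75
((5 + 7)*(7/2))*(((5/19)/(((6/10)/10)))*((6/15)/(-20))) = -70/19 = -3.68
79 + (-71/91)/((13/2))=93315/1183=78.88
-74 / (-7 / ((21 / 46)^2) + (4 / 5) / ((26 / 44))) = 2.30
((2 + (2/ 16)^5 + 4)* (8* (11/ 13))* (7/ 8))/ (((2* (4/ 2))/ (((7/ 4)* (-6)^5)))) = -25751256993/ 212992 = -120902.46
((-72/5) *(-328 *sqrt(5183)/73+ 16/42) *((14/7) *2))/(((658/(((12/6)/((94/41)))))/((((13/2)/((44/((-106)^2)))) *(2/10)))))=-287461824/29766275+ 35357804352 *sqrt(5183)/310419725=8190.58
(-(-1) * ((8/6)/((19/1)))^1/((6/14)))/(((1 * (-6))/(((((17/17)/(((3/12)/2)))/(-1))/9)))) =112/4617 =0.02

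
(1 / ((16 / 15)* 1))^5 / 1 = 759375 / 1048576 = 0.72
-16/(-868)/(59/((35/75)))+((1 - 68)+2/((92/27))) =-83813741/1262010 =-66.41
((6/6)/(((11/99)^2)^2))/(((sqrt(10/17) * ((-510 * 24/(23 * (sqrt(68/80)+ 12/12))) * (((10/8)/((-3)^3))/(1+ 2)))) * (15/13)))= 5885217 * sqrt(170) * (sqrt(85)+ 10)/850000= 1735.05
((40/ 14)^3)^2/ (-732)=-0.74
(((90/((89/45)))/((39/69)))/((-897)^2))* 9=4050/4497259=0.00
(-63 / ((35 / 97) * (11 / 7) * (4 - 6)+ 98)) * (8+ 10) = -679 / 58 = -11.71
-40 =-40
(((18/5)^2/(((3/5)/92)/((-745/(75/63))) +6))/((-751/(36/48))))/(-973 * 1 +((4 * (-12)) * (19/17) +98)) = 396394236/170648386554875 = 0.00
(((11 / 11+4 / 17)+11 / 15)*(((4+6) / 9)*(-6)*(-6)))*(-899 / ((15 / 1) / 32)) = -115532288 / 765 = -151022.60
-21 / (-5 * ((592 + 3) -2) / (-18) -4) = -378 / 2893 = -0.13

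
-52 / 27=-1.93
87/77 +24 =1935/77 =25.13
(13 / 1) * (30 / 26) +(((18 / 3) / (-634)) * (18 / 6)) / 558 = 294809 / 19654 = 15.00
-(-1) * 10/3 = 10/3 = 3.33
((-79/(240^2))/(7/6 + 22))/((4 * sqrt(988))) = -79 * sqrt(247)/2636774400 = -0.00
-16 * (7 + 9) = -256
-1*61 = -61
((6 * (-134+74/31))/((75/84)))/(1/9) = -1233792/155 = -7959.95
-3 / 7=-0.43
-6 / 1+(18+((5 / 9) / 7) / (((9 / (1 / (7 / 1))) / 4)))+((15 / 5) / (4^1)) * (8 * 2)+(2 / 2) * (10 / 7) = 100946 / 3969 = 25.43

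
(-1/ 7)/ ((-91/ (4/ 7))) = 4/ 4459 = 0.00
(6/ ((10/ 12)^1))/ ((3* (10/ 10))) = 12/ 5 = 2.40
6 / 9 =2 / 3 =0.67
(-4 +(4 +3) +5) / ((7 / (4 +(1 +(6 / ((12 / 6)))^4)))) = 688 / 7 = 98.29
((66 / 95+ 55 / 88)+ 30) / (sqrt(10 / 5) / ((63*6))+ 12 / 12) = 850266963 / 27147580 - 4498767*sqrt(2) / 54295160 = 31.20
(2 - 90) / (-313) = 88 / 313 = 0.28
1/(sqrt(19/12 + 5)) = 0.39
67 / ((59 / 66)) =4422 / 59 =74.95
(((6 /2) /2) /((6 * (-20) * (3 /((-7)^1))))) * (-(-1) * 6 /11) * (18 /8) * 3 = 189 /1760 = 0.11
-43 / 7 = -6.14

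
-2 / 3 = -0.67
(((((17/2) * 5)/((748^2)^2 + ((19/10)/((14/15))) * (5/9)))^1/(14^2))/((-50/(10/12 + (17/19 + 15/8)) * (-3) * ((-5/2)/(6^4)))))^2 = 568722614769/7644598032531101421483477444855625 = 0.00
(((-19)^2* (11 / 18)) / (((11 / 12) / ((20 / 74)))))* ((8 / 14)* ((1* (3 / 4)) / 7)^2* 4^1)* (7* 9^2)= 1754460 / 1813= 967.71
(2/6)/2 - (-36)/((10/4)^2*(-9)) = -71/150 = -0.47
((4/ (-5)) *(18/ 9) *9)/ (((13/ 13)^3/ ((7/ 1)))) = -504/ 5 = -100.80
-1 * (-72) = 72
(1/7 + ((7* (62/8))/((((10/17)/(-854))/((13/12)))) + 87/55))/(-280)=1576746331/5174400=304.72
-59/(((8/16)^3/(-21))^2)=-1665216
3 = 3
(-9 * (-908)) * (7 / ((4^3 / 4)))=14301 / 4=3575.25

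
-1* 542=-542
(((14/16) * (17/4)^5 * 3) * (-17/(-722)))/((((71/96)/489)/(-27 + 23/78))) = -1513220.07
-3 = -3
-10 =-10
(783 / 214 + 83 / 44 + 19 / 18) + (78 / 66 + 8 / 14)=2477843 / 296604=8.35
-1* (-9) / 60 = 3 / 20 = 0.15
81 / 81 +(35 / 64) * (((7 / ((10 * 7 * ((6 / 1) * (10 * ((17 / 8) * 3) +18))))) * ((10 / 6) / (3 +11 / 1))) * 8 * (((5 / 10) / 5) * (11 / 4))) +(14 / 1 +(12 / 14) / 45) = 15.02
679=679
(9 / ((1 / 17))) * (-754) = -115362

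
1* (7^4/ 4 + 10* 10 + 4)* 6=4225.50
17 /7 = 2.43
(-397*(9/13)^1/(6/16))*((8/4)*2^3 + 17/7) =-1229112/91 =-13506.73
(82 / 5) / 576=41 / 1440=0.03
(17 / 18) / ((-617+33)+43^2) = 17 / 22770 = 0.00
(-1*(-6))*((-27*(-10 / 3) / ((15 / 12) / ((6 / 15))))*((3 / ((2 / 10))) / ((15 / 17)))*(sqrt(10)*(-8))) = -117504*sqrt(10) / 5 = -74316.05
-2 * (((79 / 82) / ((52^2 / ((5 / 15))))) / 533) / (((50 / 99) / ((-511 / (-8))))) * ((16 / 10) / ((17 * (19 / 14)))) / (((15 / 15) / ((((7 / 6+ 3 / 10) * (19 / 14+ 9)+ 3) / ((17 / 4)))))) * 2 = -84815269 / 2534890635875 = -0.00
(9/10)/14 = 9/140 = 0.06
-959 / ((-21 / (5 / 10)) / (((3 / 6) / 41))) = 137 / 492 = 0.28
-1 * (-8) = 8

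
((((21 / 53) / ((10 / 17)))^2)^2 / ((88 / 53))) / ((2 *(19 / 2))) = 16243247601 / 2489223440000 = 0.01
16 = 16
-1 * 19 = -19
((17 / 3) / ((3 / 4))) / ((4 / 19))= 323 / 9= 35.89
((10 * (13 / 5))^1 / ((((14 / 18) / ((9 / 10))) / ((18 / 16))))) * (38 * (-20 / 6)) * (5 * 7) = -300105 / 2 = -150052.50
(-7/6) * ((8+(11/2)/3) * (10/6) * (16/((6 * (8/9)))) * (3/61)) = -2065/732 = -2.82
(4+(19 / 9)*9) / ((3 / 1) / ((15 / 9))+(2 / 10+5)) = 23 / 7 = 3.29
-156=-156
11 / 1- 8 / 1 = 3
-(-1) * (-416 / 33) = -416 / 33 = -12.61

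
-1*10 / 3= -10 / 3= -3.33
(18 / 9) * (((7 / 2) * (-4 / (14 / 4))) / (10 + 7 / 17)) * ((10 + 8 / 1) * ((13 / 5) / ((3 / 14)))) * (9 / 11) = -445536 / 3245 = -137.30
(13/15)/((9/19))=247/135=1.83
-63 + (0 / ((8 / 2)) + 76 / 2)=-25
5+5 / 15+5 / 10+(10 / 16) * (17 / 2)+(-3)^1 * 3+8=487 / 48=10.15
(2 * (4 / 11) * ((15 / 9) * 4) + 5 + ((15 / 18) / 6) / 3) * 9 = 11755 / 132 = 89.05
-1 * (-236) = 236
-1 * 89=-89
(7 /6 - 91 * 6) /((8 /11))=-749.15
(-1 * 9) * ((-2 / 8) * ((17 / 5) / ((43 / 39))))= 5967 / 860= 6.94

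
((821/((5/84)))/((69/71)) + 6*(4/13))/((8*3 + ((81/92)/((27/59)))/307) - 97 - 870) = -26058999952/1731204475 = -15.05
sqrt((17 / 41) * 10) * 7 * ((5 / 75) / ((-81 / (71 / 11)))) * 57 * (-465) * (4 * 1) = 1170932 * sqrt(6970) / 12177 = 8028.01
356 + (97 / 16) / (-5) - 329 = 2063 / 80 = 25.79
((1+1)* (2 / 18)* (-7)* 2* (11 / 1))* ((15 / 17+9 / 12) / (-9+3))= 2849 / 306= 9.31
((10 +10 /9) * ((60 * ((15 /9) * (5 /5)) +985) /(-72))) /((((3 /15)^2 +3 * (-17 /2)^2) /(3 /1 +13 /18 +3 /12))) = -3.07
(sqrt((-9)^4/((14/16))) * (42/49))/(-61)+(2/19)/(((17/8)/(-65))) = -1040/323 - 972 * sqrt(14)/2989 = -4.44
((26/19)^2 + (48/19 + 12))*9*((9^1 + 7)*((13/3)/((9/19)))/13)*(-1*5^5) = -296000000/57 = -5192982.46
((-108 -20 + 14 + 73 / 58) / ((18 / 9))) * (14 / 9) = -45773 / 522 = -87.69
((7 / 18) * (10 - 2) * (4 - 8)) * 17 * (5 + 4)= -1904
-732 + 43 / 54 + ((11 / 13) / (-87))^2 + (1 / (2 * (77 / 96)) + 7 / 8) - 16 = -1762764790051 / 2363889528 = -745.71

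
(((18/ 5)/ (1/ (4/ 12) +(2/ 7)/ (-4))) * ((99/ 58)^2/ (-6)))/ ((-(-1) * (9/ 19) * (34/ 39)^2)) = -660891231/ 398600360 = -1.66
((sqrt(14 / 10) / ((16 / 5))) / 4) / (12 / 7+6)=7*sqrt(35) / 3456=0.01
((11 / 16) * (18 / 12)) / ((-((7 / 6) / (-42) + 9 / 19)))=-5643 / 2440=-2.31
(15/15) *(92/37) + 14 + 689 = 26103/37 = 705.49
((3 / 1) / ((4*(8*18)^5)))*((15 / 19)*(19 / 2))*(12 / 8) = 5 / 36691771392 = 0.00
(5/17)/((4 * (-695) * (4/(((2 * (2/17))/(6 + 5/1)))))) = -0.00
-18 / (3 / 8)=-48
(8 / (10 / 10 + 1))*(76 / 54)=152 / 27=5.63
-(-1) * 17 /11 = 17 /11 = 1.55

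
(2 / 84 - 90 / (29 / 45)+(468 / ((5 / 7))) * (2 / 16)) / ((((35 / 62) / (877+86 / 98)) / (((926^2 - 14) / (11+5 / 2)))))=-804017864368577536 / 140998725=-5702305920.63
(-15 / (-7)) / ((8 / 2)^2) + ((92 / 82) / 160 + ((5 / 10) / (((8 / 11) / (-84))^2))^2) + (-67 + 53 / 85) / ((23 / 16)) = 1597629711713293 / 35909440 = 44490521.48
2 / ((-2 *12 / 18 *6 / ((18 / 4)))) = -9 / 8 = -1.12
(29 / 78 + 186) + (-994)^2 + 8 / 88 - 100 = 847809073 / 858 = 988122.46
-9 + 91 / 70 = -77 / 10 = -7.70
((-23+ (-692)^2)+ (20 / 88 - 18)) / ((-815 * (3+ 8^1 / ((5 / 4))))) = -10534111 / 168542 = -62.50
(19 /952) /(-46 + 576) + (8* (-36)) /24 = -6054701 /504560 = -12.00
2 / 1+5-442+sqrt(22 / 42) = -435+sqrt(231) / 21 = -434.28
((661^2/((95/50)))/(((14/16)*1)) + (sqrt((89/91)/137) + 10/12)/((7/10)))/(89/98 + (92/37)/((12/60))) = 740*sqrt(1109563)/86152313 + 54318264770/2757261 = 19700.09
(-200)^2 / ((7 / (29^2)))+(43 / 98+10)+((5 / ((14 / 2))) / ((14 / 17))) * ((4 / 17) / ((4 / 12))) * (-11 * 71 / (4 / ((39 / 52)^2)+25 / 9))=41915109307 / 8722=4805676.37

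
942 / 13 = 72.46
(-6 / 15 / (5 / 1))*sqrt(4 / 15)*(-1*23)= 92*sqrt(15) / 375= 0.95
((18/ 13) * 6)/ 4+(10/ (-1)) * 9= -87.92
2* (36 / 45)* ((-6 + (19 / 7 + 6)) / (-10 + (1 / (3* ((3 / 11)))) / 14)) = -2736 / 6245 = -0.44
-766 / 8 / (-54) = 383 / 216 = 1.77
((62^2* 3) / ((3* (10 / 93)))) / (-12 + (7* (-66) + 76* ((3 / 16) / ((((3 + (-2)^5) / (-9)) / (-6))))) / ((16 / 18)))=-27646048 / 434305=-63.66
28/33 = 0.85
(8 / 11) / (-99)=-8 / 1089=-0.01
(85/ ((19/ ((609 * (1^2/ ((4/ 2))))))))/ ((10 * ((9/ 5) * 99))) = 17255/ 22572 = 0.76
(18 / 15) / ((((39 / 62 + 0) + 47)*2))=0.01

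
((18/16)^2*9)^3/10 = 387420489/2621440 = 147.79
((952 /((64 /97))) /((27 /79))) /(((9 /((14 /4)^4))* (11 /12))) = 2189464697 /28512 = 76790.99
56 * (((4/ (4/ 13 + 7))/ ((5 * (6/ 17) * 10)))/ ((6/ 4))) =24752/ 21375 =1.16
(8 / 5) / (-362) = -4 / 905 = -0.00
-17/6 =-2.83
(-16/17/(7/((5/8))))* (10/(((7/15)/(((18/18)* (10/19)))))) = -15000/15827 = -0.95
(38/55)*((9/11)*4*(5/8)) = 171/121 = 1.41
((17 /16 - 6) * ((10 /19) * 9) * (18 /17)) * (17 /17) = -31995 /1292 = -24.76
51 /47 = 1.09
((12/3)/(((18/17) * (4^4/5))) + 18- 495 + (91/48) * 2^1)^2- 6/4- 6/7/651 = 451262393700247/2015870976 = 223854.80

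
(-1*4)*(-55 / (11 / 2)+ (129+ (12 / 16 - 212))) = 369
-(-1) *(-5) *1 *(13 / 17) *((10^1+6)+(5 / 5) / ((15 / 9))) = -1079 / 17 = -63.47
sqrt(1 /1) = 1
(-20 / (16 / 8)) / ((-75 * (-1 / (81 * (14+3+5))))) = -1188 / 5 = -237.60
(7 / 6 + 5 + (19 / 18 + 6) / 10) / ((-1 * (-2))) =1237 / 360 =3.44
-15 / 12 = -1.25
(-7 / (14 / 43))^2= 1849 / 4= 462.25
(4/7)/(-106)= -2/371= -0.01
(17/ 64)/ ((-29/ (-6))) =51/ 928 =0.05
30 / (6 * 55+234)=0.05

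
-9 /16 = -0.56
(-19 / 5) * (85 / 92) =-3.51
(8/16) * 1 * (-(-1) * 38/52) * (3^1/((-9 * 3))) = -19/468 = -0.04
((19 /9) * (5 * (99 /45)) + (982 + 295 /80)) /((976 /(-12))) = -145283 /11712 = -12.40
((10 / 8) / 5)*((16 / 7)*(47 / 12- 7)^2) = 1369 / 252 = 5.43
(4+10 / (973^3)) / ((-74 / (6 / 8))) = -5527003917 / 136332762916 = -0.04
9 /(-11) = -9 /11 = -0.82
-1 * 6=-6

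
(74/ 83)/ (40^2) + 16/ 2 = 531237/ 66400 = 8.00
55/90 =11/18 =0.61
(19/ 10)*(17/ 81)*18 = 323/ 45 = 7.18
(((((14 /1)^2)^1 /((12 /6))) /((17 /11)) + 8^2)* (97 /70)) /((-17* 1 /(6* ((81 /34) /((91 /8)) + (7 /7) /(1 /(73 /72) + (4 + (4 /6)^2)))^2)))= -1487323472711711913 /154087074688193920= -9.65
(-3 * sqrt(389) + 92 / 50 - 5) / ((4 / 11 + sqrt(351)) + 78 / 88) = -144 * sqrt(15171) / 5591 - 3792 * sqrt(39) / 139775 + 316 / 27955 + 60 * sqrt(389) / 5591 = -3.12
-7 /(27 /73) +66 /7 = -1795 /189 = -9.50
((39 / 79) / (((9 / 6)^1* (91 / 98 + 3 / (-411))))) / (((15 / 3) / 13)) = 648284 / 697965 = 0.93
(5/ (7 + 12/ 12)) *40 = 25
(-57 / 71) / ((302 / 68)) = -1938 / 10721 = -0.18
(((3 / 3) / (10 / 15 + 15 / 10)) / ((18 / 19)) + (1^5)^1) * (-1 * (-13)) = 58 / 3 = 19.33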